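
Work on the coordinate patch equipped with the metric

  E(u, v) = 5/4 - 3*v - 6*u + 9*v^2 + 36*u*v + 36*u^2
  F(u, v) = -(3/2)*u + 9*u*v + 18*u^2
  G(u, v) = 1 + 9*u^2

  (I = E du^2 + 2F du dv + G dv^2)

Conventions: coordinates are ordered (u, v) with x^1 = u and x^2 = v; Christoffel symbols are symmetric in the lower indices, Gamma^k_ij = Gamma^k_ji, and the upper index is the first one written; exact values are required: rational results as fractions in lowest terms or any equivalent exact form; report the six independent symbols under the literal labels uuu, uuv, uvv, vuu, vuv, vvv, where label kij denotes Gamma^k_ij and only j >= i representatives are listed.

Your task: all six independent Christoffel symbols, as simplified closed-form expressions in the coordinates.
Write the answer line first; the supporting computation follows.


Answer: Gamma_uuu = (144*u + 72*v - 12)/(180*u^2 + 144*u*v - 24*u + 36*v^2 - 12*v + 5), Gamma_uuv = (72*u + 36*v - 6)/(180*u^2 + 144*u*v - 24*u + 36*v^2 - 12*v + 5), Gamma_uvv = 0, Gamma_vuu = 72*u/(180*u^2 + 144*u*v - 24*u + 36*v^2 - 12*v + 5), Gamma_vuv = 36*u/(180*u^2 + 144*u*v - 24*u + 36*v^2 - 12*v + 5), Gamma_vvv = 0

E = 5/4 - 3*v - 6*u + 9*v^2 + 36*u*v + 36*u^2; F = -(3/2)*u + 9*u*v + 18*u^2; G = 1 + 9*u^2
Gamma^k_ij = (1/2) g^{kl} (d_i g_jl + d_j g_il - d_l g_ij), with g^inv = (1/(EG-F^2)) [[G, -F], [-F, E]]
first partials: E_u = -6 + 36*v + 72*u, E_v = -3 + 18*v + 36*u, F_u = -3/2 + 9*v + 36*u, F_v = 9*u, G_u = 18*u, G_v = 0
D = EG - F^2 = 5/4 - 3*v - 6*u + 9*v^2 + 36*u*v + 45*u^2
expanded: Gamma^u_uu = (G E_u - 2F F_u + F E_v)/(2D), Gamma^u_uv = (G E_v - F G_u)/(2D), Gamma^u_vv = (2G F_v - G G_u - F G_v)/(2D), Gamma^v_uu = (2E F_u - E E_v - F E_u)/(2D), Gamma^v_uv = (E G_u - F E_v)/(2D), Gamma^v_vv = (E G_v - 2F F_v + F G_u)/(2D); substitute and cancel common factors


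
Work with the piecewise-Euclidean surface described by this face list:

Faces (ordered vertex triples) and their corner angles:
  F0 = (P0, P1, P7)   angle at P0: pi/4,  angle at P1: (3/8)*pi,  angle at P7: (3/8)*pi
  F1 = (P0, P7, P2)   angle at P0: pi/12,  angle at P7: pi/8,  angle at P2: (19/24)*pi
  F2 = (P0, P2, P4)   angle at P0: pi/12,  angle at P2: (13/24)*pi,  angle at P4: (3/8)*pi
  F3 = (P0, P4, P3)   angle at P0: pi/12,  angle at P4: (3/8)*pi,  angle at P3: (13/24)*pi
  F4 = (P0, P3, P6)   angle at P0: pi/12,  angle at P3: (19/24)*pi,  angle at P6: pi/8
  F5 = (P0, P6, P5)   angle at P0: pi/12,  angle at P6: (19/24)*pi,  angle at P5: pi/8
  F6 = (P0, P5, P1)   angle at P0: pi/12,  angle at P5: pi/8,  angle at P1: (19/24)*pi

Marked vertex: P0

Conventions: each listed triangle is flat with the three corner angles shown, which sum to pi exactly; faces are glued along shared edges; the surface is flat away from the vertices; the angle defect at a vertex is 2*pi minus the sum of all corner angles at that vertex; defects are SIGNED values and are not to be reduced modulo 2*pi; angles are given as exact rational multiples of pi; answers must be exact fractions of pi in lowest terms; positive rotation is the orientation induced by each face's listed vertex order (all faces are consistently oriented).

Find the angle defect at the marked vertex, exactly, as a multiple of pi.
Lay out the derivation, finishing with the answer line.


Sum of corner angles at P0: (3/4)*pi
defect = 2*pi - (3/4)*pi

Answer: defect(P0) = (5/4)*pi


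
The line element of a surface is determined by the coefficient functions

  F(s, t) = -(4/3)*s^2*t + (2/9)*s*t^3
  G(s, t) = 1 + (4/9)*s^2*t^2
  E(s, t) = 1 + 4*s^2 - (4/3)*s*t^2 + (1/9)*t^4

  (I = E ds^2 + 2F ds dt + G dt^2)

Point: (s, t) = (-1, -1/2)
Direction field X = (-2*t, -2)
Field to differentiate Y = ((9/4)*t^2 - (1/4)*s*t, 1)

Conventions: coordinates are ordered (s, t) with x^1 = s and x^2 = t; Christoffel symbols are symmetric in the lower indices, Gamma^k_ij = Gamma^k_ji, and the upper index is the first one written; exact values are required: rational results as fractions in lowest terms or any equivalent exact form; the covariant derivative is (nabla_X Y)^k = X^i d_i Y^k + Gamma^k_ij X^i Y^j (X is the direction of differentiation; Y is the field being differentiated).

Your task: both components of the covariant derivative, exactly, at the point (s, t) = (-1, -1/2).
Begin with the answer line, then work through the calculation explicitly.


Answer: (nabla_X Y)^s = 5381/1256, (nabla_X Y)^t = 4/157

E = 769/144, F = 25/36, G = 10/9 at the point
E_s = -25/3, E_t = -25/18, F_s = -49/36, F_t = -3/2, G_s = -2/9, G_t = -4/9
EG - F^2 = 785/144;  g^inv = (144/785) * [[10/9, -25/36], [-25/36, 769/144]]
first-kind symbols [ij,l] = (1/2)(d_i g_jl + d_j g_il - d_l g_ij): [ss,s] = E_s/2 = -25/6, [ss,t] = F_s - E_t/2 = -2/3, [st,s] = E_t/2 = -25/36, [st,t] = G_s/2 = -1/9, [tt,s] = F_t - G_s/2 = -25/18, [tt,t] = G_t/2 = -2/9
Gamma^s_ij = (G*[ij,s] - F*[ij,t])/(EG - F^2), Gamma^t_ij = (E*[ij,t] - F*[ij,s])/(EG - F^2)
Gamma_sss = -120/157, Gamma_sst = -20/157, Gamma_stt = -40/157, Gamma_tss = -96/785, Gamma_tst = -16/785, Gamma_ttt = -32/785
X = (1, -2), Y = (7/16, 1) at the point


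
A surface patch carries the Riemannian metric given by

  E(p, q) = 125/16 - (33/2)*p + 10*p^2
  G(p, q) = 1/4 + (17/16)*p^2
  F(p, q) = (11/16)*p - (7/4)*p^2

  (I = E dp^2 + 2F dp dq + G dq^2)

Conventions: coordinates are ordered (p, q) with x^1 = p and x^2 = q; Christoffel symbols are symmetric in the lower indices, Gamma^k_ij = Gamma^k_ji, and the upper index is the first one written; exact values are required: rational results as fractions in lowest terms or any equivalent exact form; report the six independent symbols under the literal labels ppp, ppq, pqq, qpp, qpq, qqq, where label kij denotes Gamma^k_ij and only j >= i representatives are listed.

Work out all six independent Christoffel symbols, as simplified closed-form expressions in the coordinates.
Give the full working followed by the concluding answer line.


E = 125/16 - (33/2)*p + 10*p^2; F = (11/16)*p - (7/4)*p^2; G = 1/4 + (17/16)*p^2
Gamma^k_ij = (1/2) g^{kl} (d_i g_jl + d_j g_il - d_l g_ij), with g^inv = (1/(EG-F^2)) [[G, -F], [-F, E]]
first partials: E_p = -33/2 + 20*p, E_q = 0, F_p = 11/16 - (7/2)*p, F_q = 0, G_p = (17/8)*p, G_q = 0
D = EG - F^2 = 125/64 - (33/8)*p + (661/64)*p^2 - (121/8)*p^3 + (121/16)*p^4
expanded: Gamma^p_pp = (G E_p - 2F F_p + F E_q)/(2D), Gamma^p_pq = (G E_q - F G_p)/(2D), Gamma^p_qq = (2G F_q - G G_p - F G_q)/(2D), Gamma^q_pp = (2E F_p - E E_q - F E_p)/(2D), Gamma^q_pq = (E G_p - F E_q)/(2D), Gamma^q_qq = (E G_q - 2F F_q + F G_p)/(2D); substitute and cancel common factors

Answer: Gamma_ppp = (1152*p^3 - 1320*p^2 + 519*p - 528)/(1936*p^4 - 3872*p^3 + 2644*p^2 - 1056*p + 500), Gamma_ppq = (476*p^3 - 187*p^2)/(1936*p^4 - 3872*p^3 + 2644*p^2 - 1056*p + 500), Gamma_pqq = (-289*p^3 - 68*p)/(1936*p^4 - 3872*p^3 + 2644*p^2 - 1056*p + 500), Gamma_qpp = (-4480*p^3 + 11088*p^2 - 8452*p + 1375)/(1936*p^4 - 3872*p^3 + 2644*p^2 - 1056*p + 500), Gamma_qpq = (2720*p^3 - 4488*p^2 + 2125*p)/(1936*p^4 - 3872*p^3 + 2644*p^2 - 1056*p + 500), Gamma_qqq = (-476*p^3 + 187*p^2)/(1936*p^4 - 3872*p^3 + 2644*p^2 - 1056*p + 500)


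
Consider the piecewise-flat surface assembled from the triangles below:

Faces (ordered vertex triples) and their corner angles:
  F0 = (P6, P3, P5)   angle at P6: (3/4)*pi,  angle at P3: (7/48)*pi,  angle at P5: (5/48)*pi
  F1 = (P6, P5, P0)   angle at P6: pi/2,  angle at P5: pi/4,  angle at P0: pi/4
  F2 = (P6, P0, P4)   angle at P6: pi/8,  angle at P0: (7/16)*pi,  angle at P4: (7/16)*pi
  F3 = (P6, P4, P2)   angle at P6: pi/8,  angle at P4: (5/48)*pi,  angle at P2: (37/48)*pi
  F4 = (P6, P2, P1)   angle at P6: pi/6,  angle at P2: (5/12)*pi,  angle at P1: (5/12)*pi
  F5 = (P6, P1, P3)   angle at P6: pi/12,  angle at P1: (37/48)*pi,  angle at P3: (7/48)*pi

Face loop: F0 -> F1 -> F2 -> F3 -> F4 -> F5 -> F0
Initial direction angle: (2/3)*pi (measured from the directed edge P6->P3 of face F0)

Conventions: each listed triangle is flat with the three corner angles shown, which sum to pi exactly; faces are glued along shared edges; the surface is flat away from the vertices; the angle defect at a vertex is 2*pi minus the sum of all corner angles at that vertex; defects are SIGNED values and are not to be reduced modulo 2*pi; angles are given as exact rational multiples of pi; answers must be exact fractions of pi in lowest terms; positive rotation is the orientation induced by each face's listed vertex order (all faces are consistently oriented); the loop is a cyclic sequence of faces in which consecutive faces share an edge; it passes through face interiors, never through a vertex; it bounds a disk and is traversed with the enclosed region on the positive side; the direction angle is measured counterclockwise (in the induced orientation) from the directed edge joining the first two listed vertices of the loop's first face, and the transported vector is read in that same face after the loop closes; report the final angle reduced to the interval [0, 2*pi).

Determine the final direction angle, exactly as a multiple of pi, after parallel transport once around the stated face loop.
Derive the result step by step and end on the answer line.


enclosed vertex P6: corner angles sum to (7/4)*pi, defect = 2*pi - (7/4)*pi = pi/4
final direction = starting direction + enclosed defect total, reduced mod 2*pi (induced orientation)
final angle = (2/3)*pi + pi/4 = (11/12)*pi (mod 2*pi)

Answer: final direction angle = (11/12)*pi


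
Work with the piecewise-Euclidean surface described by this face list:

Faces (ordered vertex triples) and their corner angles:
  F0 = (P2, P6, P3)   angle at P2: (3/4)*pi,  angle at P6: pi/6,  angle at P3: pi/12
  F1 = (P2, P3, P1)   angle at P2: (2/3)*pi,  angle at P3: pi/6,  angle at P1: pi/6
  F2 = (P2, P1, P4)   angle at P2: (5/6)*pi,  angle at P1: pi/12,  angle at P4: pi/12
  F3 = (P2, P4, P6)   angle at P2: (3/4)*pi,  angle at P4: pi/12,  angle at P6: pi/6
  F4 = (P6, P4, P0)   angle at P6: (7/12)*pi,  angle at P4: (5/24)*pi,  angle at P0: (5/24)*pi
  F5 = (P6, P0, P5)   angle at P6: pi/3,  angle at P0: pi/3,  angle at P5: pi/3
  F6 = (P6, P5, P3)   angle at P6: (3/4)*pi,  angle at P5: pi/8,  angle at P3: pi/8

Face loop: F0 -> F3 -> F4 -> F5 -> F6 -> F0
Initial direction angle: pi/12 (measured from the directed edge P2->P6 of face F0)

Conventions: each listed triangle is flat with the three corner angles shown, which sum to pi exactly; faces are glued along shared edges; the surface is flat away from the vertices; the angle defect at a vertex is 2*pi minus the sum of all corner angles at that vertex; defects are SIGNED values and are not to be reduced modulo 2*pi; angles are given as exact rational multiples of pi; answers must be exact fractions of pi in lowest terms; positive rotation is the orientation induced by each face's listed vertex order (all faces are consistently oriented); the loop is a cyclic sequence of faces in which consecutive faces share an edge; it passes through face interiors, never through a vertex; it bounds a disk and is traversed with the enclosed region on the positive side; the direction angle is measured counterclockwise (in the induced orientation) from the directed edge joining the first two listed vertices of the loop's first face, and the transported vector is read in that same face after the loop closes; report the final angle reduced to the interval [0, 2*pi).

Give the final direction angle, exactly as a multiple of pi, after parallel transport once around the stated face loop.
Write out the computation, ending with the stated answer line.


enclosed vertex P6: corner angles sum to 2*pi, defect = 2*pi - 2*pi = 0
adding the enclosed defects to the starting angle (mod 2*pi, induced orientation) gives the holonomy
final angle = pi/12 + 0 = pi/12 (mod 2*pi)

Answer: final direction angle = pi/12


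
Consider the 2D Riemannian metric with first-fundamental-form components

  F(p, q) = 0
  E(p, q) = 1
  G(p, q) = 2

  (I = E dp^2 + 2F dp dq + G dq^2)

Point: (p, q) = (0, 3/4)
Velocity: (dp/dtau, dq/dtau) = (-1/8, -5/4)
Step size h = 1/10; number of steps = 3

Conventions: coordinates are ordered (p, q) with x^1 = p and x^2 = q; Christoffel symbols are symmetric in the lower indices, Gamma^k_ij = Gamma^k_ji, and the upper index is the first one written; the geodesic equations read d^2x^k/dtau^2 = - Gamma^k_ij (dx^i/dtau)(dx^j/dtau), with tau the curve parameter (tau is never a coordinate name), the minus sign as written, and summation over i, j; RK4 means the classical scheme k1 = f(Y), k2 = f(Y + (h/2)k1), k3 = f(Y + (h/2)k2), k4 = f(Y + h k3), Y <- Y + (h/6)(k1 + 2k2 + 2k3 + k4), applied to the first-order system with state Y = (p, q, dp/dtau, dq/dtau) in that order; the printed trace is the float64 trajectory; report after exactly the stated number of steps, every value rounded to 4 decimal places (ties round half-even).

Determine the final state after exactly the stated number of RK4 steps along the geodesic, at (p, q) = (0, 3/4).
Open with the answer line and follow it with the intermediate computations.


Answer: p = -0.0375, q = 0.3750, dp/dtau = -0.1250, dq/dtau = -1.2500

f(Y) = (dp/dtau, dq/dtau, -Gamma^p_ij Y'^i Y'^j, -Gamma^q_ij Y'^i Y'^j) with the Gammas evaluated at the stage position; h = 0.100000; intermediate values shown to 6 dp
step 0: p = 0.0000, q = 0.7500, dp/dtau = -0.1250, dq/dtau = -1.2500
step 1:
  k1: at (p, q) = (0.000000, 0.750000), (dp/dtau, dq/dtau) = (-0.125000, -1.250000); Gamma_ppp = 0.000000, Gamma_ppq = 0.000000, Gamma_pqq = 0.000000, Gamma_qpp = 0.000000, Gamma_qpq = 0.000000, Gamma_qqq = 0.000000; k1 = (-0.125000, -1.250000, 0.000000, 0.000000)
  k2: at (p, q) = (-0.006250, 0.687500), (dp/dtau, dq/dtau) = (-0.125000, -1.250000); Gamma_ppp = 0.000000, Gamma_ppq = 0.000000, Gamma_pqq = 0.000000, Gamma_qpp = 0.000000, Gamma_qpq = 0.000000, Gamma_qqq = 0.000000; k2 = (-0.125000, -1.250000, 0.000000, 0.000000)
  k3: at (p, q) = (-0.006250, 0.687500), (dp/dtau, dq/dtau) = (-0.125000, -1.250000); Gamma_ppp = 0.000000, Gamma_ppq = 0.000000, Gamma_pqq = 0.000000, Gamma_qpp = 0.000000, Gamma_qpq = 0.000000, Gamma_qqq = 0.000000; k3 = (-0.125000, -1.250000, 0.000000, 0.000000)
  k4: at (p, q) = (-0.012500, 0.625000), (dp/dtau, dq/dtau) = (-0.125000, -1.250000); Gamma_ppp = 0.000000, Gamma_ppq = 0.000000, Gamma_pqq = 0.000000, Gamma_qpp = 0.000000, Gamma_qpq = 0.000000, Gamma_qqq = 0.000000; k4 = (-0.125000, -1.250000, 0.000000, 0.000000)
  Y <- Y + (h/6)(k1 + 2k2 + 2k3 + k4): p = -0.0125, q = 0.6250, dp/dtau = -0.1250, dq/dtau = -1.2500
step 2:
  k1: at (p, q) = (-0.012500, 0.625000), (dp/dtau, dq/dtau) = (-0.125000, -1.250000); Gamma_ppp = 0.000000, Gamma_ppq = 0.000000, Gamma_pqq = 0.000000, Gamma_qpp = 0.000000, Gamma_qpq = 0.000000, Gamma_qqq = 0.000000; k1 = (-0.125000, -1.250000, 0.000000, 0.000000)
  k2: at (p, q) = (-0.018750, 0.562500), (dp/dtau, dq/dtau) = (-0.125000, -1.250000); Gamma_ppp = 0.000000, Gamma_ppq = 0.000000, Gamma_pqq = 0.000000, Gamma_qpp = 0.000000, Gamma_qpq = 0.000000, Gamma_qqq = 0.000000; k2 = (-0.125000, -1.250000, 0.000000, 0.000000)
  k3: at (p, q) = (-0.018750, 0.562500), (dp/dtau, dq/dtau) = (-0.125000, -1.250000); Gamma_ppp = 0.000000, Gamma_ppq = 0.000000, Gamma_pqq = 0.000000, Gamma_qpp = 0.000000, Gamma_qpq = 0.000000, Gamma_qqq = 0.000000; k3 = (-0.125000, -1.250000, 0.000000, 0.000000)
  k4: at (p, q) = (-0.025000, 0.500000), (dp/dtau, dq/dtau) = (-0.125000, -1.250000); Gamma_ppp = 0.000000, Gamma_ppq = 0.000000, Gamma_pqq = 0.000000, Gamma_qpp = 0.000000, Gamma_qpq = 0.000000, Gamma_qqq = 0.000000; k4 = (-0.125000, -1.250000, 0.000000, 0.000000)
  Y <- Y + (h/6)(k1 + 2k2 + 2k3 + k4): p = -0.0250, q = 0.5000, dp/dtau = -0.1250, dq/dtau = -1.2500
step 3:
  k1: at (p, q) = (-0.025000, 0.500000), (dp/dtau, dq/dtau) = (-0.125000, -1.250000); Gamma_ppp = 0.000000, Gamma_ppq = 0.000000, Gamma_pqq = 0.000000, Gamma_qpp = 0.000000, Gamma_qpq = 0.000000, Gamma_qqq = 0.000000; k1 = (-0.125000, -1.250000, 0.000000, 0.000000)
  k2: at (p, q) = (-0.031250, 0.437500), (dp/dtau, dq/dtau) = (-0.125000, -1.250000); Gamma_ppp = 0.000000, Gamma_ppq = 0.000000, Gamma_pqq = 0.000000, Gamma_qpp = 0.000000, Gamma_qpq = 0.000000, Gamma_qqq = 0.000000; k2 = (-0.125000, -1.250000, 0.000000, 0.000000)
  k3: at (p, q) = (-0.031250, 0.437500), (dp/dtau, dq/dtau) = (-0.125000, -1.250000); Gamma_ppp = 0.000000, Gamma_ppq = 0.000000, Gamma_pqq = 0.000000, Gamma_qpp = 0.000000, Gamma_qpq = 0.000000, Gamma_qqq = 0.000000; k3 = (-0.125000, -1.250000, 0.000000, 0.000000)
  k4: at (p, q) = (-0.037500, 0.375000), (dp/dtau, dq/dtau) = (-0.125000, -1.250000); Gamma_ppp = 0.000000, Gamma_ppq = 0.000000, Gamma_pqq = 0.000000, Gamma_qpp = 0.000000, Gamma_qpq = 0.000000, Gamma_qqq = 0.000000; k4 = (-0.125000, -1.250000, 0.000000, 0.000000)
  Y <- Y + (h/6)(k1 + 2k2 + 2k3 + k4): p = -0.0375, q = 0.3750, dp/dtau = -0.1250, dq/dtau = -1.2500


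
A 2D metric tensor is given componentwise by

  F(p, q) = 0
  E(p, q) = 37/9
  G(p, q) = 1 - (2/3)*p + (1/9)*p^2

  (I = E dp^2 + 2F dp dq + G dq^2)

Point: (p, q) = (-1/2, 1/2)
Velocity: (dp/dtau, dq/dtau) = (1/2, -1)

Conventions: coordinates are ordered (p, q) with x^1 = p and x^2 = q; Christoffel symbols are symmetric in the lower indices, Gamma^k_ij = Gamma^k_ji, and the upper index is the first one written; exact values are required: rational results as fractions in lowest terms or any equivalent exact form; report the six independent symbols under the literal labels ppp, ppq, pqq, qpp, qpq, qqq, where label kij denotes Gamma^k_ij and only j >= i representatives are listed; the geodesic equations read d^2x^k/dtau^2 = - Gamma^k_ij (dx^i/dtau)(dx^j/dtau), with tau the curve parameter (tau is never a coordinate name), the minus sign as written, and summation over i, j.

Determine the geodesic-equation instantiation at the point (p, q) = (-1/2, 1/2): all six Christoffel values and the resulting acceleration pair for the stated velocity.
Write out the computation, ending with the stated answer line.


E = 37/9, F = 0, G = 49/36 at the point
E_p = 0, E_q = 0, F_p = 0, F_q = 0, G_p = -7/9, G_q = 0
EG - F^2 = 1813/324;  g^inv = (324/1813) * [[49/36, 0], [0, 37/9]]
first-kind symbols [ij,l] = (1/2)(d_i g_jl + d_j g_il - d_l g_ij): [pp,p] = E_p/2 = 0, [pp,q] = F_p - E_q/2 = 0, [pq,p] = E_q/2 = 0, [pq,q] = G_p/2 = -7/18, [qq,p] = F_q - G_p/2 = 7/18, [qq,q] = G_q/2 = 0
Gamma^p_ij = (G*[ij,p] - F*[ij,q])/(EG - F^2), Gamma^q_ij = (E*[ij,q] - F*[ij,p])/(EG - F^2)
Gamma_ppp = 0, Gamma_ppq = 0, Gamma_pqq = 7/74, Gamma_qpp = 0, Gamma_qpq = -2/7, Gamma_qqq = 0
d^2p/dtau^2 = -(Gamma_ppp*(1/2)^2 + 2*Gamma_ppq*(1/2)*(-1) + Gamma_pqq*(-1)^2) = -7/74
d^2q/dtau^2 = -(Gamma_qpp*(1/2)^2 + 2*Gamma_qpq*(1/2)*(-1) + Gamma_qqq*(-1)^2) = -2/7

Answer: Gamma_ppp = 0, Gamma_ppq = 0, Gamma_pqq = 7/74, Gamma_qpp = 0, Gamma_qpq = -2/7, Gamma_qqq = 0; accelerations (d^2p/dtau^2, d^2q/dtau^2) = (-7/74, -2/7)


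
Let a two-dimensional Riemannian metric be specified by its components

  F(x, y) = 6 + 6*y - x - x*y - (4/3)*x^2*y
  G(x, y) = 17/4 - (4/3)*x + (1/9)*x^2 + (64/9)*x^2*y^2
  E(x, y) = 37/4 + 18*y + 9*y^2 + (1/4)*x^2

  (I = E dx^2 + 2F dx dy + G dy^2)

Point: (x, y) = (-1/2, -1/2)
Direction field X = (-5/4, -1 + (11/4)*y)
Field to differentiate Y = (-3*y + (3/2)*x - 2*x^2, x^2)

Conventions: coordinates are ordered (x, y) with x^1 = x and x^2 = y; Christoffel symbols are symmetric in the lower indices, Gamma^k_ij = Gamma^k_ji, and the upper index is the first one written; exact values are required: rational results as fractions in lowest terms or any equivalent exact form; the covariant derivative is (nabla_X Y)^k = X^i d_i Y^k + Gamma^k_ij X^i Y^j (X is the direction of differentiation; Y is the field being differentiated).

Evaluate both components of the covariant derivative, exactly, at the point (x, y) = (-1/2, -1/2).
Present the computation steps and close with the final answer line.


E = 41/16, F = 41/12, G = 97/18 at the point
E_x = -1/4, E_y = 9, F_x = -7/6, F_y = 37/6, G_x = -29/9, G_y = -16/9
EG - F^2 = 205/96;  g^inv = (96/205) * [[97/18, -41/12], [-41/12, 41/16]]
first-kind symbols [ij,l] = (1/2)(d_i g_jl + d_j g_il - d_l g_ij): [xx,x] = E_x/2 = -1/8, [xx,y] = F_x - E_y/2 = -17/3, [xy,x] = E_y/2 = 9/2, [xy,y] = G_x/2 = -29/18, [yy,x] = F_y - G_x/2 = 70/9, [yy,y] = G_y/2 = -8/9
Gamma^x_ij = (G*[ij,x] - F*[ij,y])/(EG - F^2), Gamma^y_ij = (E*[ij,y] - F*[ij,x])/(EG - F^2)
Gamma_xxx = 1794/205, Gamma_xxy = 25708/1845, Gamma_xyy = 116512/5535, Gamma_yxx = -33/5, Gamma_yxy = -137/15, Gamma_yyy = -608/45
X = (-5/4, -19/8), Y = (1/4, 1/4) at the point

Answer: (nabla_X Y)^x = -555953/22140, (nabla_X Y)^y = 28241/1440


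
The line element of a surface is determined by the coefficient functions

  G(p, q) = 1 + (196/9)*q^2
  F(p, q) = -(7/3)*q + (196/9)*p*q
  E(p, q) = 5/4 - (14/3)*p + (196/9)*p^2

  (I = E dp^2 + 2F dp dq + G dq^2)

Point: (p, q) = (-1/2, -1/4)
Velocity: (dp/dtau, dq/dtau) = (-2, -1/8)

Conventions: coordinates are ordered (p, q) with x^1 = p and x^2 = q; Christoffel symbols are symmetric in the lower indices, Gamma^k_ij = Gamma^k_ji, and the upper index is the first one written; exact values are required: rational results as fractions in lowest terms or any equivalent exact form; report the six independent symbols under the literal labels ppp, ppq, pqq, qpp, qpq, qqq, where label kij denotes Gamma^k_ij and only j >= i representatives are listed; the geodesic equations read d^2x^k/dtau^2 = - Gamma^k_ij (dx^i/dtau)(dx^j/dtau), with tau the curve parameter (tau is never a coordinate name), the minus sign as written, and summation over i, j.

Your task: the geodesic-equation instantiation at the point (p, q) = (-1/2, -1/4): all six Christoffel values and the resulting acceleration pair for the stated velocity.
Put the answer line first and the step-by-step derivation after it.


Answer: Gamma_ppp = -14/11, Gamma_ppq = 0, Gamma_pqq = -14/11, Gamma_qpp = -98/187, Gamma_qpq = 0, Gamma_qqq = -98/187; accelerations (d^2p/dtau^2, d^2q/dtau^2) = (1799/352, 12593/5984)

E = 325/36, F = 119/36, G = 85/36 at the point
E_p = -238/9, E_q = 0, F_p = -49/9, F_q = -119/9, G_p = 0, G_q = -98/9
EG - F^2 = 187/18;  g^inv = (18/187) * [[85/36, -119/36], [-119/36, 325/36]]
first-kind symbols [ij,l] = (1/2)(d_i g_jl + d_j g_il - d_l g_ij): [pp,p] = E_p/2 = -119/9, [pp,q] = F_p - E_q/2 = -49/9, [pq,p] = E_q/2 = 0, [pq,q] = G_p/2 = 0, [qq,p] = F_q - G_p/2 = -119/9, [qq,q] = G_q/2 = -49/9
Gamma^p_ij = (G*[ij,p] - F*[ij,q])/(EG - F^2), Gamma^q_ij = (E*[ij,q] - F*[ij,p])/(EG - F^2)
Gamma_ppp = -14/11, Gamma_ppq = 0, Gamma_pqq = -14/11, Gamma_qpp = -98/187, Gamma_qpq = 0, Gamma_qqq = -98/187
d^2p/dtau^2 = -(Gamma_ppp*(-2)^2 + 2*Gamma_ppq*(-2)*(-1/8) + Gamma_pqq*(-1/8)^2) = 1799/352
d^2q/dtau^2 = -(Gamma_qpp*(-2)^2 + 2*Gamma_qpq*(-2)*(-1/8) + Gamma_qqq*(-1/8)^2) = 12593/5984


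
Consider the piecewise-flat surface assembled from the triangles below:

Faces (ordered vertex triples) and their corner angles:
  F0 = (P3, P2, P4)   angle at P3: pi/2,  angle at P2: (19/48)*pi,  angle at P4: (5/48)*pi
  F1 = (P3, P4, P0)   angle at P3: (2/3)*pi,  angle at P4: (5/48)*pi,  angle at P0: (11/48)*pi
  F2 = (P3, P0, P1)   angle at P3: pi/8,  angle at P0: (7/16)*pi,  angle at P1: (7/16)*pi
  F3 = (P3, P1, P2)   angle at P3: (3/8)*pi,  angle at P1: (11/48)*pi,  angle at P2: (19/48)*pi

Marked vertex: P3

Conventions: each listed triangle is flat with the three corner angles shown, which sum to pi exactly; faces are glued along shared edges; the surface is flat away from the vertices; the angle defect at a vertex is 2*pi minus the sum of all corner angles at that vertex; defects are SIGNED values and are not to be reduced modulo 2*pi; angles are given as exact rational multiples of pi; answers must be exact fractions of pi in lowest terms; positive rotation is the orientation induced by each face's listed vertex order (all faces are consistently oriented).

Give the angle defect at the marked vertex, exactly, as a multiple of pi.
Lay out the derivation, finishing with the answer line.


Sum of corner angles at P3: (5/3)*pi
defect = 2*pi - (5/3)*pi

Answer: defect(P3) = pi/3


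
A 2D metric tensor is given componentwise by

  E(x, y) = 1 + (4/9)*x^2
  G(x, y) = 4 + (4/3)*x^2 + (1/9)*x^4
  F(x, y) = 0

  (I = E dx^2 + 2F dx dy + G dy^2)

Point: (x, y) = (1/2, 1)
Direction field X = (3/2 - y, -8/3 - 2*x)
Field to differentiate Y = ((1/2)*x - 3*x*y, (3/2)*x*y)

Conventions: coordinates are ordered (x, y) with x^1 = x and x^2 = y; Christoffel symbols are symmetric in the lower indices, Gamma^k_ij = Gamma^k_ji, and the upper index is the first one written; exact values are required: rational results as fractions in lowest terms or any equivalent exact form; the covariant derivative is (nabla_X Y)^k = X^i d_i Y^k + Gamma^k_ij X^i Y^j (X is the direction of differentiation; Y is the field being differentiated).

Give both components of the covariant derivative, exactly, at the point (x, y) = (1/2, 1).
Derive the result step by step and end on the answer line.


E = 10/9, F = 0, G = 625/144 at the point
E_x = 4/9, E_y = 0, F_x = 0, F_y = 0, G_x = 25/18, G_y = 0
EG - F^2 = 3125/648;  g^inv = (648/3125) * [[625/144, 0], [0, 10/9]]
first-kind symbols [ij,l] = (1/2)(d_i g_jl + d_j g_il - d_l g_ij): [xx,x] = E_x/2 = 2/9, [xx,y] = F_x - E_y/2 = 0, [xy,x] = E_y/2 = 0, [xy,y] = G_x/2 = 25/36, [yy,x] = F_y - G_x/2 = -25/36, [yy,y] = G_y/2 = 0
Gamma^x_ij = (G*[ij,x] - F*[ij,y])/(EG - F^2), Gamma^y_ij = (E*[ij,y] - F*[ij,x])/(EG - F^2)
Gamma_xxx = 1/5, Gamma_xxy = 0, Gamma_xyy = -5/8, Gamma_yxx = 0, Gamma_yxy = 4/25, Gamma_yyy = 0
X = (1/2, -11/3), Y = (-5/4, 3/4) at the point

Answer: (nabla_X Y)^x = 187/32, (nabla_X Y)^y = -181/150


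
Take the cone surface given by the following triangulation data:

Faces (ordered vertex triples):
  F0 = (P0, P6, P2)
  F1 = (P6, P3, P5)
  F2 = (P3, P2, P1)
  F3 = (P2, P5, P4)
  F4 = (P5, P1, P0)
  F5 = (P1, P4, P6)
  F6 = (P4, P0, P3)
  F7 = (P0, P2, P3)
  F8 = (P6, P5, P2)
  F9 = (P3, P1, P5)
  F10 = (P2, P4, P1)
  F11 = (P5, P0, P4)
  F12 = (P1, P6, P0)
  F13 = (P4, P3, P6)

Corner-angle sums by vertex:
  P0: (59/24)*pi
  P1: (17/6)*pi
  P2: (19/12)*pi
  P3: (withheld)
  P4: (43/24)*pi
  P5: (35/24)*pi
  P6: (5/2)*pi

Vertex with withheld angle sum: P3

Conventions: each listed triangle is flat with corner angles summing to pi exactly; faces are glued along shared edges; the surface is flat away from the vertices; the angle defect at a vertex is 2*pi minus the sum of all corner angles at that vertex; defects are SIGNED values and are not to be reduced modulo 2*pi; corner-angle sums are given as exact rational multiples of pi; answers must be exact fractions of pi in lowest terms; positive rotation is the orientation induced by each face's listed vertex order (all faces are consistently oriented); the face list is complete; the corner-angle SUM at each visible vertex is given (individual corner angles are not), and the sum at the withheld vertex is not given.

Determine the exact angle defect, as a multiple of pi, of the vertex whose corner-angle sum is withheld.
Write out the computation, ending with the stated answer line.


V = 7, E = 21, F = 14; chi = V - E + F = 0
Gauss-Bonnet: total defect = 2*pi*chi = 0; visible defects sum to (-5/8)*pi

Answer: defect(P3) = (5/8)*pi


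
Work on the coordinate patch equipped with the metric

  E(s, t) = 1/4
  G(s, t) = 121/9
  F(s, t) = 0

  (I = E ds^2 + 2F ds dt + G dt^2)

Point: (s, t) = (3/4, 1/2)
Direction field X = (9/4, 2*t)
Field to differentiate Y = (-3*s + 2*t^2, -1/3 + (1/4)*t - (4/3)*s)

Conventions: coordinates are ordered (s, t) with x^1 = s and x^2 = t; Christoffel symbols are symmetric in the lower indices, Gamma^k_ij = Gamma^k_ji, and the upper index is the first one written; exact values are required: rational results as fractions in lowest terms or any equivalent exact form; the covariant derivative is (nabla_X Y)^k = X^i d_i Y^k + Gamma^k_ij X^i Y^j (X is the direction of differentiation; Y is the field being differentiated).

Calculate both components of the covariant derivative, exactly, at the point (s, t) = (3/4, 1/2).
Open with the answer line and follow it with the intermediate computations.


Answer: (nabla_X Y)^s = -19/4, (nabla_X Y)^t = -11/4

E = 1/4, F = 0, G = 121/9 at the point
E_s = 0, E_t = 0, F_s = 0, F_t = 0, G_s = 0, G_t = 0
EG - F^2 = 121/36;  g^inv = (36/121) * [[121/9, 0], [0, 1/4]]
first-kind symbols [ij,l] = (1/2)(d_i g_jl + d_j g_il - d_l g_ij): [ss,s] = E_s/2 = 0, [ss,t] = F_s - E_t/2 = 0, [st,s] = E_t/2 = 0, [st,t] = G_s/2 = 0, [tt,s] = F_t - G_s/2 = 0, [tt,t] = G_t/2 = 0
Gamma^s_ij = (G*[ij,s] - F*[ij,t])/(EG - F^2), Gamma^t_ij = (E*[ij,t] - F*[ij,s])/(EG - F^2)
Gamma_sss = 0, Gamma_sst = 0, Gamma_stt = 0, Gamma_tss = 0, Gamma_tst = 0, Gamma_ttt = 0
X = (9/4, 1), Y = (-7/4, -29/24) at the point


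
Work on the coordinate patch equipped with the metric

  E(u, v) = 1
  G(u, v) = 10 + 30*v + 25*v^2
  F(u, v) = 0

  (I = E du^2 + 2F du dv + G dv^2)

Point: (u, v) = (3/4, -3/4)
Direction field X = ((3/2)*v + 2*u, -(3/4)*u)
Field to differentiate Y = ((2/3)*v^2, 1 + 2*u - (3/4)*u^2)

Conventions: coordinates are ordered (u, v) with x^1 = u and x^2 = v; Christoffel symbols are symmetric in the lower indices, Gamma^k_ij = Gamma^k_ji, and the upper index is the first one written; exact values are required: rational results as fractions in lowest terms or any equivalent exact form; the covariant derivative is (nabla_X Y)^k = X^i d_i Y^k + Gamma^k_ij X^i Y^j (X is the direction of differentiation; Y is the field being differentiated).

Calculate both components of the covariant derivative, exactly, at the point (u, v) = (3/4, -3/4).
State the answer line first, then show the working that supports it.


Answer: (nabla_X Y)^u = 9/16, (nabla_X Y)^v = 4011/1280

E = 1, F = 0, G = 25/16 at the point
E_u = 0, E_v = 0, F_u = 0, F_v = 0, G_u = 0, G_v = -15/2
EG - F^2 = 25/16;  g^inv = (16/25) * [[25/16, 0], [0, 1]]
first-kind symbols [ij,l] = (1/2)(d_i g_jl + d_j g_il - d_l g_ij): [uu,u] = E_u/2 = 0, [uu,v] = F_u - E_v/2 = 0, [uv,u] = E_v/2 = 0, [uv,v] = G_u/2 = 0, [vv,u] = F_v - G_u/2 = 0, [vv,v] = G_v/2 = -15/4
Gamma^u_ij = (G*[ij,u] - F*[ij,v])/(EG - F^2), Gamma^v_ij = (E*[ij,v] - F*[ij,u])/(EG - F^2)
Gamma_uuu = 0, Gamma_uuv = 0, Gamma_uvv = 0, Gamma_vuu = 0, Gamma_vuv = 0, Gamma_vvv = -12/5
X = (3/8, -9/16), Y = (3/8, 133/64) at the point


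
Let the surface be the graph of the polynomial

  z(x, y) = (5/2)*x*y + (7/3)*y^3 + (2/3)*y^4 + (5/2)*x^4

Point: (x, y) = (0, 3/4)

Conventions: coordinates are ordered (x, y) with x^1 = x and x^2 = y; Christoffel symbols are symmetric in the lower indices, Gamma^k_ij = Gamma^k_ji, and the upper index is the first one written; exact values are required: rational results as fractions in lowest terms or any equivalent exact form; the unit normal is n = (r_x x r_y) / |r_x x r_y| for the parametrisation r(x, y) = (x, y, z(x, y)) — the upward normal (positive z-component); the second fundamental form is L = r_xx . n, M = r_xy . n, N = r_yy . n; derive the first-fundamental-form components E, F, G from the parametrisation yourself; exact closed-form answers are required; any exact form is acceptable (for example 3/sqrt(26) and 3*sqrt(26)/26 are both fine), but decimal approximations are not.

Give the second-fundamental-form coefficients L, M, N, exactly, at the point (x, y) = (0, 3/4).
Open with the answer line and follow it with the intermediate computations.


Answer: L = 0, M = 40*sqrt(7717)/7717, N = 240*sqrt(7717)/7717

z_x = 15/8, z_y = 81/16, z_xx = 0, z_xy = 5/2, z_yy = 15
E = 289/64, F = 1215/128, G = 6817/256; answer radicand W^2 = 7717/256
unnormalised second-form numerators: l = 0, m = 5/2, n = 15; L = l/sqrt(7717/256), and similarly M = m/sqrt(W^2), N = n/sqrt(W^2)


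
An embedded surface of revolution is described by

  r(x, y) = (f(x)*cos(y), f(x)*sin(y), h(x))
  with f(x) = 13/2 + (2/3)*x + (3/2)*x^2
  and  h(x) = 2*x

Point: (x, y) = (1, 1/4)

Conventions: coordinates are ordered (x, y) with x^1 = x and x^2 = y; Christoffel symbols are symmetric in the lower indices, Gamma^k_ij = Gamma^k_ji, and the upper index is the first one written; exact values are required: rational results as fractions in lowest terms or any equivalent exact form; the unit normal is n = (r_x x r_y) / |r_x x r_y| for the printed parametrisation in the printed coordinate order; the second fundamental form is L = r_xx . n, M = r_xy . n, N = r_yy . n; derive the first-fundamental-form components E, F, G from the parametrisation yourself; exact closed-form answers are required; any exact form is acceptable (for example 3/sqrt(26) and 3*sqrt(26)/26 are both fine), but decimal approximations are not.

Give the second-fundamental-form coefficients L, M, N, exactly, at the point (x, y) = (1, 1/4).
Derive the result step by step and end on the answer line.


f = 26/3, f' = 11/3, f'' = 3, h' = 2, h'' = 0
E = 157/9, F = 0, G = 676/9; answer radicand W^2 = 157/9
unnormalised second-form numerators: l = -6, m = 0, n = 52/3; L = l/sqrt(157/9), and similarly M = m/sqrt(W^2), N = n/sqrt(W^2)

Answer: L = -18*sqrt(157)/157, M = 0, N = 52*sqrt(157)/157


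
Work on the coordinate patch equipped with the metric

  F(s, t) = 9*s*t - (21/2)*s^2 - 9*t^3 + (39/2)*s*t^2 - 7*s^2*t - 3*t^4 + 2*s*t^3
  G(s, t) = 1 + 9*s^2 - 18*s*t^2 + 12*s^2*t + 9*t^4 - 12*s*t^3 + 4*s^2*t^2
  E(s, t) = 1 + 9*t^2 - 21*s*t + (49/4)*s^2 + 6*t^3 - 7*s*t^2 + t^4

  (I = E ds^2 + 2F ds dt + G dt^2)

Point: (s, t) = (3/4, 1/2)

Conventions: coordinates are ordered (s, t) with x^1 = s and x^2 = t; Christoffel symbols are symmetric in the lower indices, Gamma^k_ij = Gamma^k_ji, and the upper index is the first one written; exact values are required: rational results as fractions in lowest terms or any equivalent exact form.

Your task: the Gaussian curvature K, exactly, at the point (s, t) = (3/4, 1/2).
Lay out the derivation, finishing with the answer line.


E = 113/64, F = -63/32, G = 97/16, EG - F^2 = 437/64 at the point
E_s = 49/8, E_t = -7, F_s = -91/8, F_t = 165/16, G_s = 18, G_t = -27/4
E_tt = 57/2, F_st = 39/2, G_ss = 32
Evaluate Brioschi's two determinant matrices M1, M2 and divide by (EG - F^2)^2.
M1 = [[-E_tt/2 + F_st - G_ss/2, E_s/2, F_s - E_t/2], [F_t - G_s/2, E, F], [G_t/2, F, G]] = [[-43/4, 49/16, -63/8], [21/16, 113/64, -63/32], [-27/8, -63/32, 97/16]]; det M1 = -104
M2 = [[0, E_t/2, G_s/2], [E_t/2, E, F], [G_s/2, F, G]] = [[0, -7/2, 9], [-7/2, 113/64, -63/32], [9, -63/32, 97/16]]; det M2 = -373/4
det M1 - det M2 = -43/4; K = -43/4 / (437/64)^2 = -44032/190969

Answer: K = -44032/190969


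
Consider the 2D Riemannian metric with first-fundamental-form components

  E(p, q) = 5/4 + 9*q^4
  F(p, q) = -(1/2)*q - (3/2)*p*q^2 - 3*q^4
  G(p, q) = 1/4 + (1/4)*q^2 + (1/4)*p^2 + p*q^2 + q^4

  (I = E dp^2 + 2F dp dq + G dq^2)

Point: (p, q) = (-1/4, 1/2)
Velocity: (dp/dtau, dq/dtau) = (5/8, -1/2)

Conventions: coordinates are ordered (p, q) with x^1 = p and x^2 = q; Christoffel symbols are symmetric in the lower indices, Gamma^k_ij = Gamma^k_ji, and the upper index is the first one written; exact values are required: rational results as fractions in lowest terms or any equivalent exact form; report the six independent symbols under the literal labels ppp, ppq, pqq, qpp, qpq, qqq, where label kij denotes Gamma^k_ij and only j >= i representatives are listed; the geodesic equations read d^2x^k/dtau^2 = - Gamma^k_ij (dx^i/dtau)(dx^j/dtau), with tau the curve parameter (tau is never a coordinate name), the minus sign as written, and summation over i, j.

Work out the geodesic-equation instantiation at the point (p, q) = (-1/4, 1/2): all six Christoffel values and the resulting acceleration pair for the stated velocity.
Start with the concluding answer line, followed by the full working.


Answer: Gamma_ppp = -231/122, Gamma_ppq = 389/244, Gamma_pqq = -479/488, Gamma_qpp = -609/61, Gamma_qpq = 227/122, Gamma_qqq = -65/244; accelerations (d^2p/dtau^2, d^2q/dtau^2) = (15471/7808, 20025/3904)

E = 29/16, F = -11/32, G = 21/64 at the point
E_p = 0, E_q = 9/2, F_p = -3/8, F_q = -13/8, G_p = 1/8, G_q = 1/2
EG - F^2 = 61/128;  g^inv = (128/61) * [[21/64, 11/32], [11/32, 29/16]]
first-kind symbols [ij,l] = (1/2)(d_i g_jl + d_j g_il - d_l g_ij): [pp,p] = E_p/2 = 0, [pp,q] = F_p - E_q/2 = -21/8, [pq,p] = E_q/2 = 9/4, [pq,q] = G_p/2 = 1/16, [qq,p] = F_q - G_p/2 = -27/16, [qq,q] = G_q/2 = 1/4
Gamma^p_ij = (G*[ij,p] - F*[ij,q])/(EG - F^2), Gamma^q_ij = (E*[ij,q] - F*[ij,p])/(EG - F^2)
Gamma_ppp = -231/122, Gamma_ppq = 389/244, Gamma_pqq = -479/488, Gamma_qpp = -609/61, Gamma_qpq = 227/122, Gamma_qqq = -65/244
d^2p/dtau^2 = -(Gamma_ppp*(5/8)^2 + 2*Gamma_ppq*(5/8)*(-1/2) + Gamma_pqq*(-1/2)^2) = 15471/7808
d^2q/dtau^2 = -(Gamma_qpp*(5/8)^2 + 2*Gamma_qpq*(5/8)*(-1/2) + Gamma_qqq*(-1/2)^2) = 20025/3904


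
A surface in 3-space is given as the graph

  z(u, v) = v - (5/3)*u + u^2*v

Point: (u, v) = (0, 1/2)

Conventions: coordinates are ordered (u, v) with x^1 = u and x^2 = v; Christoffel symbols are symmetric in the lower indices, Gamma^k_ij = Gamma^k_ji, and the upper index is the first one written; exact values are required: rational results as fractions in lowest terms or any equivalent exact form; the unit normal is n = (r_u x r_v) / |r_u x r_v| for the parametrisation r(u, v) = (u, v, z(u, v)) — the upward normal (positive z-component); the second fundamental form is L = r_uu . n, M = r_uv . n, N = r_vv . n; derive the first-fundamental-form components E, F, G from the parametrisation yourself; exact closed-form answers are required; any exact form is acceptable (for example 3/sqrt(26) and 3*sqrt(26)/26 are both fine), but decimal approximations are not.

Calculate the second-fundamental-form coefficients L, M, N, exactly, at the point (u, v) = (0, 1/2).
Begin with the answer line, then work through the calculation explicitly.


Answer: L = 3*sqrt(43)/43, M = 0, N = 0

z_u = -5/3, z_v = 1, z_uu = 1, z_uv = 0, z_vv = 0
E = 34/9, F = -5/3, G = 2; answer radicand W^2 = 43/9
unnormalised second-form numerators: l = 1, m = 0, n = 0; L = l/sqrt(43/9), and similarly M = m/sqrt(W^2), N = n/sqrt(W^2)


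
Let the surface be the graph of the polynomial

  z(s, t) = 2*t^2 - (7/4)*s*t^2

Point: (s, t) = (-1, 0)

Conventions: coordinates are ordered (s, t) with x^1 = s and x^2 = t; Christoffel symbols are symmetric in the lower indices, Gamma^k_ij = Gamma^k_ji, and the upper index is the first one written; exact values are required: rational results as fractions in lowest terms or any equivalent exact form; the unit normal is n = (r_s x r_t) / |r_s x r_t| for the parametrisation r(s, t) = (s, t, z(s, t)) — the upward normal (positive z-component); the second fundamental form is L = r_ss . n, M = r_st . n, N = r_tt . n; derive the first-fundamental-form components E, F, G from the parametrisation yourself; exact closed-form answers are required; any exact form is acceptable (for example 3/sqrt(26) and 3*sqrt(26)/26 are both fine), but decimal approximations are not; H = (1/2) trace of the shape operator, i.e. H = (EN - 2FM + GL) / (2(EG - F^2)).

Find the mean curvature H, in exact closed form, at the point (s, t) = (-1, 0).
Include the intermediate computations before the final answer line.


z_s = 0, z_t = 0, z_ss = 0, z_st = 0, z_tt = 15/2
E = 1, F = 0, G = 1; answer radicand W^2 = 1
unnormalised second-form numerators: l = 0, m = 0, n = 15/2; L = l/sqrt(1), and similarly M = m/sqrt(W^2), N = n/sqrt(W^2)
H = (E*n - 2*F*m + G*l) / (2*(EG - F^2)*sqrt(W^2)); E*n - 2*F*m + G*l = 15/2, EG - F^2 = 1, so H = (15/4)/sqrt(1)

Answer: H = 15/4


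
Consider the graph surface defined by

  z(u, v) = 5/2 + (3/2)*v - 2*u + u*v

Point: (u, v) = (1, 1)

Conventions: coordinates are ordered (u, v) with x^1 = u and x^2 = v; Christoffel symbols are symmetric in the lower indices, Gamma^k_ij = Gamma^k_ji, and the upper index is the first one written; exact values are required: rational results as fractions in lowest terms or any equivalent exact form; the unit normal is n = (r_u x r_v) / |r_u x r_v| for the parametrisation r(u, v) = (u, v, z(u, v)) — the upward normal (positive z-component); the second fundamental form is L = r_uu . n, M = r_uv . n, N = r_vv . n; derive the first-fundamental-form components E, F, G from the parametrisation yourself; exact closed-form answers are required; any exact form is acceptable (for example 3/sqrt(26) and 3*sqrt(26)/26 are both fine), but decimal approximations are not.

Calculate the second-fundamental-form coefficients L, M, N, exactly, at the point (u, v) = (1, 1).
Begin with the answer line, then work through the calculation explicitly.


Answer: L = 0, M = 2*sqrt(33)/33, N = 0

z_u = -1, z_v = 5/2, z_uu = 0, z_uv = 1, z_vv = 0
E = 2, F = -5/2, G = 29/4; answer radicand W^2 = 33/4
unnormalised second-form numerators: l = 0, m = 1, n = 0; L = l/sqrt(33/4), and similarly M = m/sqrt(W^2), N = n/sqrt(W^2)
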